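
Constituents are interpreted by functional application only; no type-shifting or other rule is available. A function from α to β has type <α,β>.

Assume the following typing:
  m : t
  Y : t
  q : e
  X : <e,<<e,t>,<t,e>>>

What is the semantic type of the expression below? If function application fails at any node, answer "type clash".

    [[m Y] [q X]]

At [m Y]: neither t nor t can take the other as argument; the node is ill-typed.

type clash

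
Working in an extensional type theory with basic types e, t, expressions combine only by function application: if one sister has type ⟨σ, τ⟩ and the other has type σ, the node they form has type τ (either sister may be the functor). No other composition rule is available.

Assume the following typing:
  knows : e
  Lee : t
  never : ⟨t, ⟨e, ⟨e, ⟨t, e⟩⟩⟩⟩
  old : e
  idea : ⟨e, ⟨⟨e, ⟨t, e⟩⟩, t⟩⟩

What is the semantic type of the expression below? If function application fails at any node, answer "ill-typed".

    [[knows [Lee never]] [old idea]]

t

[Lee never]: never is ⟨t, ⟨e, ⟨e, ⟨t, e⟩⟩⟩⟩, Lee is t; result ⟨e, ⟨e, ⟨t, e⟩⟩⟩.
[knows [Lee never]]: [Lee never] is ⟨e, ⟨e, ⟨t, e⟩⟩⟩, knows is e; result ⟨e, ⟨t, e⟩⟩.
[old idea]: idea is ⟨e, ⟨⟨e, ⟨t, e⟩⟩, t⟩⟩, old is e; result ⟨⟨e, ⟨t, e⟩⟩, t⟩.
[[knows [Lee never]] [old idea]]: [old idea] is ⟨⟨e, ⟨t, e⟩⟩, t⟩, [knows [Lee never]] is ⟨e, ⟨t, e⟩⟩; result t.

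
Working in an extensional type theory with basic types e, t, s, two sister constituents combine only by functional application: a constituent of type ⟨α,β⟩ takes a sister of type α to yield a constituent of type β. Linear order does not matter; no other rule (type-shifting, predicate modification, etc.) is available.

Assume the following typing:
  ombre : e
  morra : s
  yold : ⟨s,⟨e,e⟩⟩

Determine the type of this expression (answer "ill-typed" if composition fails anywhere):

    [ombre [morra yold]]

e

[morra yold]: ⟨s,⟨e,e⟩⟩ applied to s yields ⟨e,e⟩.
[ombre [morra yold]]: ⟨e,e⟩ applied to e yields e.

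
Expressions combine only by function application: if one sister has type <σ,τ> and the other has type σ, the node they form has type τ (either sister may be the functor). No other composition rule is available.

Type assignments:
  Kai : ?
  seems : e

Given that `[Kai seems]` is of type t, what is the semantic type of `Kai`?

<e,t>

For [Kai seems] to have type t with seems of type e, Kai must be the function: Kai : <e,t>.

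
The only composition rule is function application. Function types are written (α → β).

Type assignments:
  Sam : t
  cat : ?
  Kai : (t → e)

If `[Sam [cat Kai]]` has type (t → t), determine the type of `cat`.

((t → e) → (t → (t → t)))

At [Sam [cat Kai]] (required: (t → t)): Sam is t, which is not a function with range (t → t); hence [cat Kai] is the functor — type (t → (t → t)).
At [cat Kai] (required: (t → (t → t))): Kai is (t → e), which is not a function with range (t → (t → t)); hence cat is the functor — type ((t → e) → (t → (t → t))).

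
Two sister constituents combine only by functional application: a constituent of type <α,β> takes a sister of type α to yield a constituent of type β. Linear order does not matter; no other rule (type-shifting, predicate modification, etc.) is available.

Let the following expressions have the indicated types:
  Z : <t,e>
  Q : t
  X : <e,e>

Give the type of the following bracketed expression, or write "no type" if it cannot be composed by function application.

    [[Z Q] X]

[Z Q]: functor Z : <t,e>, argument Q : t; result e.
[[Z Q] X]: functor X : <e,e>, argument [Z Q] : e; result e.

e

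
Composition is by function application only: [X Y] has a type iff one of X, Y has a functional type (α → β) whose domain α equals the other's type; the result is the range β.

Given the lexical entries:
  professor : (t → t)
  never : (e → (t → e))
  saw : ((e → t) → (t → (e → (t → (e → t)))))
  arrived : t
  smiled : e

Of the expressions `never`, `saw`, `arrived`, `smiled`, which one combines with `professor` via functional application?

arrived

never : (e → (t → e)) — does not combine with professor.
saw : ((e → t) → (t → (e → (t → (e → t))))) — does not combine with professor.
arrived — combines: professor : (t → t) takes arrived : t as argument, giving t.
smiled : e — does not combine with professor.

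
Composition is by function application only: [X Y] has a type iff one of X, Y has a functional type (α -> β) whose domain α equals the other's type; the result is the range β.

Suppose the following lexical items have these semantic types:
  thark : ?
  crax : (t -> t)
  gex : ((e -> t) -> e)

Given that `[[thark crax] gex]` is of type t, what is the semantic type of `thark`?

For [[thark crax] gex] to have type t with gex of type ((e -> t) -> e), [thark crax] must be the function: [thark crax] : (((e -> t) -> e) -> t).
For [thark crax] to have type (((e -> t) -> e) -> t) with crax of type (t -> t), thark must be the function: thark : ((t -> t) -> (((e -> t) -> e) -> t)).

((t -> t) -> (((e -> t) -> e) -> t))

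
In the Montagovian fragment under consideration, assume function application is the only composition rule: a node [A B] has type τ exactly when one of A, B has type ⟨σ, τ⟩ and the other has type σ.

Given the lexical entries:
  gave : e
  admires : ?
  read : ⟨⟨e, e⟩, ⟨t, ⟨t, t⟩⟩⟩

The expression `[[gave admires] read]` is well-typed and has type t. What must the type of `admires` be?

[[gave admires] read] is required to be t. read : ⟨⟨e, e⟩, ⟨t, ⟨t, t⟩⟩⟩ cannot yield t as functor, so [gave admires] : ⟨⟨⟨e, e⟩, ⟨t, ⟨t, t⟩⟩⟩, t⟩.
[gave admires] is required to be ⟨⟨⟨e, e⟩, ⟨t, ⟨t, t⟩⟩⟩, t⟩. gave : e cannot yield ⟨⟨⟨e, e⟩, ⟨t, ⟨t, t⟩⟩⟩, t⟩ as functor, so admires : ⟨e, ⟨⟨⟨e, e⟩, ⟨t, ⟨t, t⟩⟩⟩, t⟩⟩.

⟨e, ⟨⟨⟨e, e⟩, ⟨t, ⟨t, t⟩⟩⟩, t⟩⟩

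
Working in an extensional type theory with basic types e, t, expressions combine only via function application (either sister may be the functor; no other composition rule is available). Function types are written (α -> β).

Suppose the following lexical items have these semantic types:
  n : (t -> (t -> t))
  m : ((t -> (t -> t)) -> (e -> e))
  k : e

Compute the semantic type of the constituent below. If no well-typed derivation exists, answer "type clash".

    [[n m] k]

At [n m], m : ((t -> (t -> t)) -> (e -> e)) takes n : (t -> (t -> t)), giving (e -> e).
At [[n m] k], [n m] : (e -> e) takes k : e, giving e.

e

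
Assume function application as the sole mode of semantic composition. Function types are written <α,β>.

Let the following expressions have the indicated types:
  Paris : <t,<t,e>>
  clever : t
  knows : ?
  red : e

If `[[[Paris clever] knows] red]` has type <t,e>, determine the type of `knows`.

<<t,e>,<e,<t,e>>>

For [[[Paris clever] knows] red] to have type <t,e> with red of type e, [[Paris clever] knows] must be the function: [[Paris clever] knows] : <e,<t,e>>.
For [[Paris clever] knows] to have type <e,<t,e>> with [Paris clever] of type <t,e>, knows must be the function: knows : <<t,e>,<e,<t,e>>>.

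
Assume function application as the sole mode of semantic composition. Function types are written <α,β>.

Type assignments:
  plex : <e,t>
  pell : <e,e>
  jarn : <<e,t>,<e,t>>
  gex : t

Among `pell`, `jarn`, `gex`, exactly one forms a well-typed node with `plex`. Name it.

pell : <e,e> — does not combine with plex.
jarn — combines: jarn : <<e,t>,<e,t>> takes plex : <e,t> as argument, giving <e,t>.
gex : t — does not combine with plex.

jarn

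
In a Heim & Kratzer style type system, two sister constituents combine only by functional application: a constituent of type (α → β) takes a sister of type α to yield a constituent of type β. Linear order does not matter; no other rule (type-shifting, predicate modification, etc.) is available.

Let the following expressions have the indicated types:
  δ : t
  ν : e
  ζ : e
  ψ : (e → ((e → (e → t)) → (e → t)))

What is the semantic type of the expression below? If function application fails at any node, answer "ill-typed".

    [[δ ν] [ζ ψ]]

[δ ν]: t with e — neither is a function whose domain matches the other; composition fails here.

ill-typed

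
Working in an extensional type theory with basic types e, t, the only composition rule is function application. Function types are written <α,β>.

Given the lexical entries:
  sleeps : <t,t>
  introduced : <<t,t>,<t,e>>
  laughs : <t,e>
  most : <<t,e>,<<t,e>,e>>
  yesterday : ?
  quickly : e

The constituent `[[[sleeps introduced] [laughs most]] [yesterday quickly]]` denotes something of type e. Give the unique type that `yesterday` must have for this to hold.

<e,<e,e>>

For [[[sleeps introduced] [laughs most]] [yesterday quickly]] to have type e with [[sleeps introduced] [laughs most]] of type e, [yesterday quickly] must be the function: [yesterday quickly] : <e,e>.
For [yesterday quickly] to have type <e,e> with quickly of type e, yesterday must be the function: yesterday : <e,<e,e>>.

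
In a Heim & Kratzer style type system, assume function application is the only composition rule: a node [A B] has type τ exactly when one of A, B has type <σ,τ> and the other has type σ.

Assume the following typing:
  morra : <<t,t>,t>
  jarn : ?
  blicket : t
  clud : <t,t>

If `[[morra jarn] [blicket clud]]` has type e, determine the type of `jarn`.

<<<t,t>,t>,<t,e>>

[[morra jarn] [blicket clud]] must have type e. The sister [blicket clud] has type t; that is not a function onto e, so [morra jarn] must be the functor, of type <t,e>.
[morra jarn] must have type <t,e>. The sister morra has type <<t,t>,t>; that is not a function onto <t,e>, so jarn must be the functor, of type <<<t,t>,t>,<t,e>>.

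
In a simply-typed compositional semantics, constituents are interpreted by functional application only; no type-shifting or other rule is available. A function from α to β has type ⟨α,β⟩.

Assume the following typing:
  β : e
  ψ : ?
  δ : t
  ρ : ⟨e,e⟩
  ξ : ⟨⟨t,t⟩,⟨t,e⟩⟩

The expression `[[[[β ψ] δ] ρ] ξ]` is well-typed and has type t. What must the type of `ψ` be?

⟨e,⟨t,⟨⟨e,e⟩,⟨⟨⟨t,t⟩,⟨t,e⟩⟩,t⟩⟩⟩⟩

[[[[β ψ] δ] ρ] ξ] must have type t. The sister ξ has type ⟨⟨t,t⟩,⟨t,e⟩⟩; that is not a function onto t, so [[[β ψ] δ] ρ] must be the functor, of type ⟨⟨⟨t,t⟩,⟨t,e⟩⟩,t⟩.
[[[β ψ] δ] ρ] must have type ⟨⟨⟨t,t⟩,⟨t,e⟩⟩,t⟩. The sister ρ has type ⟨e,e⟩; that is not a function onto ⟨⟨⟨t,t⟩,⟨t,e⟩⟩,t⟩, so [[β ψ] δ] must be the functor, of type ⟨⟨e,e⟩,⟨⟨⟨t,t⟩,⟨t,e⟩⟩,t⟩⟩.
[[β ψ] δ] must have type ⟨⟨e,e⟩,⟨⟨⟨t,t⟩,⟨t,e⟩⟩,t⟩⟩. The sister δ has type t; that is not a function onto ⟨⟨e,e⟩,⟨⟨⟨t,t⟩,⟨t,e⟩⟩,t⟩⟩, so [β ψ] must be the functor, of type ⟨t,⟨⟨e,e⟩,⟨⟨⟨t,t⟩,⟨t,e⟩⟩,t⟩⟩⟩.
[β ψ] must have type ⟨t,⟨⟨e,e⟩,⟨⟨⟨t,t⟩,⟨t,e⟩⟩,t⟩⟩⟩. The sister β has type e; that is not a function onto ⟨t,⟨⟨e,e⟩,⟨⟨⟨t,t⟩,⟨t,e⟩⟩,t⟩⟩⟩, so ψ must be the functor, of type ⟨e,⟨t,⟨⟨e,e⟩,⟨⟨⟨t,t⟩,⟨t,e⟩⟩,t⟩⟩⟩⟩.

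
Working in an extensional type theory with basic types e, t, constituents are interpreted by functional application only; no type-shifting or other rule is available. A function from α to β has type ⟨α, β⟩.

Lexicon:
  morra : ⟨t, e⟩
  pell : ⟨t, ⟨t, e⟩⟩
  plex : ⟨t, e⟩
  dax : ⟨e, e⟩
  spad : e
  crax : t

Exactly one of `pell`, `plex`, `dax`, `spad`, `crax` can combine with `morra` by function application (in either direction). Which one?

crax

pell : ⟨t, ⟨t, e⟩⟩ — does not combine with morra.
plex : ⟨t, e⟩ — does not combine with morra.
dax : ⟨e, e⟩ — does not combine with morra.
spad : e — does not combine with morra.
crax — combines: morra : ⟨t, e⟩ takes crax : t as argument, giving e.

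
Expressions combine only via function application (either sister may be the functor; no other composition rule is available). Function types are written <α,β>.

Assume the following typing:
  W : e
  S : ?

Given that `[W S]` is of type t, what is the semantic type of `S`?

<e,t>

For [W S] to have type t with W of type e, S must be the function: S : <e,t>.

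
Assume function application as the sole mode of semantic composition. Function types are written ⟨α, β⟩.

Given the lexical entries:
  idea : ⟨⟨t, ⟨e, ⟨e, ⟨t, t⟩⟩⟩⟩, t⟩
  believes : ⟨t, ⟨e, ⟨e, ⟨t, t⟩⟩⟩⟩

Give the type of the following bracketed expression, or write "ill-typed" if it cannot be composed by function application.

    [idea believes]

[idea believes]: idea is ⟨⟨t, ⟨e, ⟨e, ⟨t, t⟩⟩⟩⟩, t⟩, believes is ⟨t, ⟨e, ⟨e, ⟨t, t⟩⟩⟩⟩; result t.

t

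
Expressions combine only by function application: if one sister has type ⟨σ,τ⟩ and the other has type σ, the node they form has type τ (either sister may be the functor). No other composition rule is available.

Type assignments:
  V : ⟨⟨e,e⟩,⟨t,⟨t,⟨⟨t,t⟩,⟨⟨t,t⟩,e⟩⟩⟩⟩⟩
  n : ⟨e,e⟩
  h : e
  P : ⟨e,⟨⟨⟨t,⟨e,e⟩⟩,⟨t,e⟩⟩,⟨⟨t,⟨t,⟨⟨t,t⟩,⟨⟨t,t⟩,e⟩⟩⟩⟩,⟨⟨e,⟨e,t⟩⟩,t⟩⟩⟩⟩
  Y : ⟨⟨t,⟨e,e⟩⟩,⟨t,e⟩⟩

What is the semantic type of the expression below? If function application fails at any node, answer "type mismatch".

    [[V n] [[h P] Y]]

[V n]: ⟨⟨e,e⟩,⟨t,⟨t,⟨⟨t,t⟩,⟨⟨t,t⟩,e⟩⟩⟩⟩⟩ applied to ⟨e,e⟩ yields ⟨t,⟨t,⟨⟨t,t⟩,⟨⟨t,t⟩,e⟩⟩⟩⟩.
[h P]: ⟨e,⟨⟨⟨t,⟨e,e⟩⟩,⟨t,e⟩⟩,⟨⟨t,⟨t,⟨⟨t,t⟩,⟨⟨t,t⟩,e⟩⟩⟩⟩,⟨⟨e,⟨e,t⟩⟩,t⟩⟩⟩⟩ applied to e yields ⟨⟨⟨t,⟨e,e⟩⟩,⟨t,e⟩⟩,⟨⟨t,⟨t,⟨⟨t,t⟩,⟨⟨t,t⟩,e⟩⟩⟩⟩,⟨⟨e,⟨e,t⟩⟩,t⟩⟩⟩.
[[h P] Y]: ⟨⟨⟨t,⟨e,e⟩⟩,⟨t,e⟩⟩,⟨⟨t,⟨t,⟨⟨t,t⟩,⟨⟨t,t⟩,e⟩⟩⟩⟩,⟨⟨e,⟨e,t⟩⟩,t⟩⟩⟩ applied to ⟨⟨t,⟨e,e⟩⟩,⟨t,e⟩⟩ yields ⟨⟨t,⟨t,⟨⟨t,t⟩,⟨⟨t,t⟩,e⟩⟩⟩⟩,⟨⟨e,⟨e,t⟩⟩,t⟩⟩.
[[V n] [[h P] Y]]: ⟨⟨t,⟨t,⟨⟨t,t⟩,⟨⟨t,t⟩,e⟩⟩⟩⟩,⟨⟨e,⟨e,t⟩⟩,t⟩⟩ applied to ⟨t,⟨t,⟨⟨t,t⟩,⟨⟨t,t⟩,e⟩⟩⟩⟩ yields ⟨⟨e,⟨e,t⟩⟩,t⟩.

⟨⟨e,⟨e,t⟩⟩,t⟩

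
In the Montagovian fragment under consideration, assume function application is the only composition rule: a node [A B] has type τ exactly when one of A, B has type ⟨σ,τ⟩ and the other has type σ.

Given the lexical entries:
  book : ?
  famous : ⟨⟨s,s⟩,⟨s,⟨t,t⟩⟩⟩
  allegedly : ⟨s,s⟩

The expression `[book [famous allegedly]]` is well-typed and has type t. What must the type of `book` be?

[book [famous allegedly]] is required to be t. [famous allegedly] : ⟨s,⟨t,t⟩⟩ cannot yield t as functor, so book : ⟨⟨s,⟨t,t⟩⟩,t⟩.

⟨⟨s,⟨t,t⟩⟩,t⟩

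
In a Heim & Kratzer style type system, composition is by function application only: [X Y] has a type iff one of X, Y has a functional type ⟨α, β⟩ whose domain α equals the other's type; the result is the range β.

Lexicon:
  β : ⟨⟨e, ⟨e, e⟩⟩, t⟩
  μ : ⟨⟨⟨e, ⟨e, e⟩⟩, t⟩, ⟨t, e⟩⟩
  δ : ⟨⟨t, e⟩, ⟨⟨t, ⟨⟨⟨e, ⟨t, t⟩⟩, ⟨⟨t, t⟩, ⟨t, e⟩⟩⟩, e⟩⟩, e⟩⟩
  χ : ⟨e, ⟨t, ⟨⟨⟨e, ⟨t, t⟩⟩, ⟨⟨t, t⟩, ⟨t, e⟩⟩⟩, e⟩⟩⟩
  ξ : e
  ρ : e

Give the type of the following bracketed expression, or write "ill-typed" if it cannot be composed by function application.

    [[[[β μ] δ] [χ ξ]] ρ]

[β μ]: functor μ : ⟨⟨⟨e, ⟨e, e⟩⟩, t⟩, ⟨t, e⟩⟩, argument β : ⟨⟨e, ⟨e, e⟩⟩, t⟩; result ⟨t, e⟩.
[[β μ] δ]: functor δ : ⟨⟨t, e⟩, ⟨⟨t, ⟨⟨⟨e, ⟨t, t⟩⟩, ⟨⟨t, t⟩, ⟨t, e⟩⟩⟩, e⟩⟩, e⟩⟩, argument [β μ] : ⟨t, e⟩; result ⟨⟨t, ⟨⟨⟨e, ⟨t, t⟩⟩, ⟨⟨t, t⟩, ⟨t, e⟩⟩⟩, e⟩⟩, e⟩.
[χ ξ]: functor χ : ⟨e, ⟨t, ⟨⟨⟨e, ⟨t, t⟩⟩, ⟨⟨t, t⟩, ⟨t, e⟩⟩⟩, e⟩⟩⟩, argument ξ : e; result ⟨t, ⟨⟨⟨e, ⟨t, t⟩⟩, ⟨⟨t, t⟩, ⟨t, e⟩⟩⟩, e⟩⟩.
[[[β μ] δ] [χ ξ]]: functor [[β μ] δ] : ⟨⟨t, ⟨⟨⟨e, ⟨t, t⟩⟩, ⟨⟨t, t⟩, ⟨t, e⟩⟩⟩, e⟩⟩, e⟩, argument [χ ξ] : ⟨t, ⟨⟨⟨e, ⟨t, t⟩⟩, ⟨⟨t, t⟩, ⟨t, e⟩⟩⟩, e⟩⟩; result e.
[[[[β μ] δ] [χ ξ]] ρ]: e with e — neither is a function whose domain matches the other; composition fails here.

ill-typed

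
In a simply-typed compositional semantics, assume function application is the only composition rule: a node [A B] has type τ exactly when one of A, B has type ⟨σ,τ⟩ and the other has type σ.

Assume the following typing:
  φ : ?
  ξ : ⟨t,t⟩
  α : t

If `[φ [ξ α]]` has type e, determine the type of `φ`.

At [φ [ξ α]] (required: e): [ξ α] is t, which is not a function with range e; hence φ is the functor — type ⟨t,e⟩.

⟨t,e⟩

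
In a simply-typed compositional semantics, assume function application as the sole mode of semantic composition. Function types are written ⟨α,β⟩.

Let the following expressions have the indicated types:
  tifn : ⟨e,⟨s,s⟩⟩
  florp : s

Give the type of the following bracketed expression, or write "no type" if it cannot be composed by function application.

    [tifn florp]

[tifn florp]: ⟨e,⟨s,s⟩⟩ with s — neither is a function whose domain matches the other; composition fails here.

no type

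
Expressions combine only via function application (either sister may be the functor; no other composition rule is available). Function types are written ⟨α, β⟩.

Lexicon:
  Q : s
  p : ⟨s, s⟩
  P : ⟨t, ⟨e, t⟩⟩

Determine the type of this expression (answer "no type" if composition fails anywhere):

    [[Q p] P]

no type

[Q p]: p is ⟨s, s⟩, Q is s; result s.
At [[Q p] P]: neither s nor ⟨t, ⟨e, t⟩⟩ can take the other as argument; the node is ill-typed.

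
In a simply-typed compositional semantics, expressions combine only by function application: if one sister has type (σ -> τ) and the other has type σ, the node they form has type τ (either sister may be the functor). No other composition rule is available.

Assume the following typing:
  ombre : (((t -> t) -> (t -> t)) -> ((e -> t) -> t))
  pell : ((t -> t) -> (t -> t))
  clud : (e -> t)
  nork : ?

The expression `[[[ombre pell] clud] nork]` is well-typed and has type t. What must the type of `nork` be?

(t -> t)

[[[ombre pell] clud] nork] must have type t. The sister [[ombre pell] clud] has type t; that is not a function onto t, so nork must be the functor, of type (t -> t).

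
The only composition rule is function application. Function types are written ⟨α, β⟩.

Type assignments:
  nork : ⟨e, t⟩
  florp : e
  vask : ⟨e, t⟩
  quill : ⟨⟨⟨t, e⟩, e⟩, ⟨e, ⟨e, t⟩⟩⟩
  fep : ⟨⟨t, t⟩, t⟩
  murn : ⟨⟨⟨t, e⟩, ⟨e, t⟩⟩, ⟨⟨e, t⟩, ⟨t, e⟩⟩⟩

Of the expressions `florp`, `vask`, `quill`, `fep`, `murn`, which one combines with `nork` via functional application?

florp

florp — combines: nork : ⟨e, t⟩ takes florp : e as argument, giving t.
vask : ⟨e, t⟩ — does not combine with nork.
quill : ⟨⟨⟨t, e⟩, e⟩, ⟨e, ⟨e, t⟩⟩⟩ — does not combine with nork.
fep : ⟨⟨t, t⟩, t⟩ — does not combine with nork.
murn : ⟨⟨⟨t, e⟩, ⟨e, t⟩⟩, ⟨⟨e, t⟩, ⟨t, e⟩⟩⟩ — does not combine with nork.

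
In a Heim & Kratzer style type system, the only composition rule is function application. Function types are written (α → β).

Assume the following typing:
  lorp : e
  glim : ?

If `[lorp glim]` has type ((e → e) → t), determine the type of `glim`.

At [lorp glim] (required: ((e → e) → t)): lorp is e, which is not a function with range ((e → e) → t); hence glim is the functor — type (e → ((e → e) → t)).

(e → ((e → e) → t))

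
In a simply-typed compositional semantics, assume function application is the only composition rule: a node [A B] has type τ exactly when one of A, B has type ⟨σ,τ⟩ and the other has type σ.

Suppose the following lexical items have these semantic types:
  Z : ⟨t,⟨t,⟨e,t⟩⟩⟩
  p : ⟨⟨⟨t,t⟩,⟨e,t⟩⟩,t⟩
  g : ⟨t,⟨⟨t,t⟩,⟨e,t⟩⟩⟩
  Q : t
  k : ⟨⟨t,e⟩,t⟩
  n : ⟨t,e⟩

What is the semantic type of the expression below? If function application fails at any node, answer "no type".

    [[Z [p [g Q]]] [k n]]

⟨e,t⟩

At [g Q], g : ⟨t,⟨⟨t,t⟩,⟨e,t⟩⟩⟩ takes Q : t, giving ⟨⟨t,t⟩,⟨e,t⟩⟩.
At [p [g Q]], p : ⟨⟨⟨t,t⟩,⟨e,t⟩⟩,t⟩ takes [g Q] : ⟨⟨t,t⟩,⟨e,t⟩⟩, giving t.
At [Z [p [g Q]]], Z : ⟨t,⟨t,⟨e,t⟩⟩⟩ takes [p [g Q]] : t, giving ⟨t,⟨e,t⟩⟩.
At [k n], k : ⟨⟨t,e⟩,t⟩ takes n : ⟨t,e⟩, giving t.
At [[Z [p [g Q]]] [k n]], [Z [p [g Q]]] : ⟨t,⟨e,t⟩⟩ takes [k n] : t, giving ⟨e,t⟩.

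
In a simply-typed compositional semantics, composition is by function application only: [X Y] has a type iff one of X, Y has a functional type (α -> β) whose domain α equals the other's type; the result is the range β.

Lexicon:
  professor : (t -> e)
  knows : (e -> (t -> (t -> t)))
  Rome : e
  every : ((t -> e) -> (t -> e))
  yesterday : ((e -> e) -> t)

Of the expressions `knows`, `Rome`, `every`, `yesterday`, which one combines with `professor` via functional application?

every

knows : (e -> (t -> (t -> t))) — neither side's domain matches the other.
Rome : e — neither side's domain matches the other.
every — combines: every : ((t -> e) -> (t -> e)) takes professor : (t -> e) as argument, giving (t -> e).
yesterday : ((e -> e) -> t) — neither side's domain matches the other.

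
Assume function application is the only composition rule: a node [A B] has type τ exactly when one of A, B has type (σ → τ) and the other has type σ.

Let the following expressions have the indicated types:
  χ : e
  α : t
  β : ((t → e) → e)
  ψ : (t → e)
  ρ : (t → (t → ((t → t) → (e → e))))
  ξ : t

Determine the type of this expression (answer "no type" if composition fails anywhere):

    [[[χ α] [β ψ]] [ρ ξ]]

no type

At [χ α]: neither e nor t can take the other as argument; the node is ill-typed.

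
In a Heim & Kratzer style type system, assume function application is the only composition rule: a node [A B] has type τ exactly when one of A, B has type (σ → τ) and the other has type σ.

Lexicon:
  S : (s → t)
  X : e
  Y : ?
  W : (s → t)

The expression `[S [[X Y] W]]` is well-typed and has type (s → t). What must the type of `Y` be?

At [S [[X Y] W]] (required: (s → t)): S is (s → t), which is not a function with range (s → t); hence [[X Y] W] is the functor — type ((s → t) → (s → t)).
At [[X Y] W] (required: ((s → t) → (s → t))): W is (s → t), which is not a function with range ((s → t) → (s → t)); hence [X Y] is the functor — type ((s → t) → ((s → t) → (s → t))).
At [X Y] (required: ((s → t) → ((s → t) → (s → t)))): X is e, which is not a function with range ((s → t) → ((s → t) → (s → t))); hence Y is the functor — type (e → ((s → t) → ((s → t) → (s → t)))).

(e → ((s → t) → ((s → t) → (s → t))))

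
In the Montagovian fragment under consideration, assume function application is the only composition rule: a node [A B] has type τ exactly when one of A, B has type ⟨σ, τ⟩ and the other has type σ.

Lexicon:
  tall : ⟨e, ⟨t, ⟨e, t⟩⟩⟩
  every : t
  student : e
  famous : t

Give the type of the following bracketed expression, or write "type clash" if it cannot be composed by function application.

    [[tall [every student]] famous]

type clash

[every student]: t and e cannot combine by function application — type clash.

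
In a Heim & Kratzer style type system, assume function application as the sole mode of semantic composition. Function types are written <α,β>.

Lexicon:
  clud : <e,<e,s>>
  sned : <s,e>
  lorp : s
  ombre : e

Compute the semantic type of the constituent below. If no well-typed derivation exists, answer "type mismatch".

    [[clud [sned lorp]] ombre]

s

[sned lorp] — sned of type <s,e> combines with lorp of type s: type e.
[clud [sned lorp]] — clud of type <e,<e,s>> combines with [sned lorp] of type e: type <e,s>.
[[clud [sned lorp]] ombre] — [clud [sned lorp]] of type <e,s> combines with ombre of type e: type s.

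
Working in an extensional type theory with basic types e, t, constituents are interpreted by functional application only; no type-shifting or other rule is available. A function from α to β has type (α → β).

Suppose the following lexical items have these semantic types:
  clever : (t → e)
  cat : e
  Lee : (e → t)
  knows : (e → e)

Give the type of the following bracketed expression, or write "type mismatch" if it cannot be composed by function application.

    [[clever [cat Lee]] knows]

e

At [cat Lee], Lee : (e → t) takes cat : e, giving t.
At [clever [cat Lee]], clever : (t → e) takes [cat Lee] : t, giving e.
At [[clever [cat Lee]] knows], knows : (e → e) takes [clever [cat Lee]] : e, giving e.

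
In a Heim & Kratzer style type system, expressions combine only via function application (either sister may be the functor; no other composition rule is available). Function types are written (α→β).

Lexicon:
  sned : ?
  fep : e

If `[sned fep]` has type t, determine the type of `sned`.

At [sned fep] (required: t): fep is e, which is not a function with range t; hence sned is the functor — type (e→t).

(e→t)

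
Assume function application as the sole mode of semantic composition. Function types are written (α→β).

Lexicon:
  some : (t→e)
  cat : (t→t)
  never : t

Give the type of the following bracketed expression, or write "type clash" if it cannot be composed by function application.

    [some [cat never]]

[cat never] — cat of type (t→t) combines with never of type t: type t.
[some [cat never]] — some of type (t→e) combines with [cat never] of type t: type e.

e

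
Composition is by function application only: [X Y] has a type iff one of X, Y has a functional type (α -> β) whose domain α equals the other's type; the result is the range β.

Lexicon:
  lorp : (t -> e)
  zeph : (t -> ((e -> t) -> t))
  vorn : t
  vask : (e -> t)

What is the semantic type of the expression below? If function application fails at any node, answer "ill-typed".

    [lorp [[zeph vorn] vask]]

e

At [zeph vorn], zeph : (t -> ((e -> t) -> t)) takes vorn : t, giving ((e -> t) -> t).
At [[zeph vorn] vask], [zeph vorn] : ((e -> t) -> t) takes vask : (e -> t), giving t.
At [lorp [[zeph vorn] vask]], lorp : (t -> e) takes [[zeph vorn] vask] : t, giving e.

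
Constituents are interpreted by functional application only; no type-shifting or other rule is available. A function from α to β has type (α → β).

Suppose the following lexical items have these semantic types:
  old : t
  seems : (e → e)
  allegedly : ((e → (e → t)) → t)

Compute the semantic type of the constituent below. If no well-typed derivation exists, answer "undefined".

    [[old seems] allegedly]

[old seems]: t and (e → e) cannot combine by function application — type clash.

undefined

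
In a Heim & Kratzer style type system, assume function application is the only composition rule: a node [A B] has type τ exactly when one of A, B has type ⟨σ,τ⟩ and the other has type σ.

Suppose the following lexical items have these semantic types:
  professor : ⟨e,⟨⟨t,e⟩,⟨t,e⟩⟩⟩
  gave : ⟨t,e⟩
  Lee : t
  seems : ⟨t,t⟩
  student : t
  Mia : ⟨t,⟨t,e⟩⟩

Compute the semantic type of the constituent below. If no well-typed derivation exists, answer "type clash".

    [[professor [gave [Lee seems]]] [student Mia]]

⟨t,e⟩

At [Lee seems], seems : ⟨t,t⟩ takes Lee : t, giving t.
At [gave [Lee seems]], gave : ⟨t,e⟩ takes [Lee seems] : t, giving e.
At [professor [gave [Lee seems]]], professor : ⟨e,⟨⟨t,e⟩,⟨t,e⟩⟩⟩ takes [gave [Lee seems]] : e, giving ⟨⟨t,e⟩,⟨t,e⟩⟩.
At [student Mia], Mia : ⟨t,⟨t,e⟩⟩ takes student : t, giving ⟨t,e⟩.
At [[professor [gave [Lee seems]]] [student Mia]], [professor [gave [Lee seems]]] : ⟨⟨t,e⟩,⟨t,e⟩⟩ takes [student Mia] : ⟨t,e⟩, giving ⟨t,e⟩.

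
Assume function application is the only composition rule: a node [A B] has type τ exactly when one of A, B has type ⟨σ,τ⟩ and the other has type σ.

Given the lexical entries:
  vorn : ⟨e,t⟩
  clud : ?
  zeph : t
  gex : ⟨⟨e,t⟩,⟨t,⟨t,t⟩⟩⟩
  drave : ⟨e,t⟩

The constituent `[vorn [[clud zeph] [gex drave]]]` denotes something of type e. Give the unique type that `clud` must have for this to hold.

⟨t,⟨⟨t,⟨t,t⟩⟩,⟨⟨e,t⟩,e⟩⟩⟩

[vorn [[clud zeph] [gex drave]]] is required to be e. vorn : ⟨e,t⟩ cannot yield e as functor, so [[clud zeph] [gex drave]] : ⟨⟨e,t⟩,e⟩.
[[clud zeph] [gex drave]] is required to be ⟨⟨e,t⟩,e⟩. [gex drave] : ⟨t,⟨t,t⟩⟩ cannot yield ⟨⟨e,t⟩,e⟩ as functor, so [clud zeph] : ⟨⟨t,⟨t,t⟩⟩,⟨⟨e,t⟩,e⟩⟩.
[clud zeph] is required to be ⟨⟨t,⟨t,t⟩⟩,⟨⟨e,t⟩,e⟩⟩. zeph : t cannot yield ⟨⟨t,⟨t,t⟩⟩,⟨⟨e,t⟩,e⟩⟩ as functor, so clud : ⟨t,⟨⟨t,⟨t,t⟩⟩,⟨⟨e,t⟩,e⟩⟩⟩.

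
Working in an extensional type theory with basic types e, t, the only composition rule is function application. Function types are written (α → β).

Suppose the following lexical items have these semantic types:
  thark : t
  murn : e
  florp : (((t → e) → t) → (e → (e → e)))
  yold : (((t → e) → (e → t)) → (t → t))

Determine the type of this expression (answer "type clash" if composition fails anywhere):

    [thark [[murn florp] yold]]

At [murn florp]: neither e nor (((t → e) → t) → (e → (e → e))) can take the other as argument; the node is ill-typed.

type clash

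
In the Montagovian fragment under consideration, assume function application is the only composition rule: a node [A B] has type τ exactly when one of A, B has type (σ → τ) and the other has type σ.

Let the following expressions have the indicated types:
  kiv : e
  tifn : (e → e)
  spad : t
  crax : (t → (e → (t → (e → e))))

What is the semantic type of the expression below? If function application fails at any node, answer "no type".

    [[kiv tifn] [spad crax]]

(t → (e → e))

[kiv tifn] — tifn of type (e → e) combines with kiv of type e: type e.
[spad crax] — crax of type (t → (e → (t → (e → e)))) combines with spad of type t: type (e → (t → (e → e))).
[[kiv tifn] [spad crax]] — [spad crax] of type (e → (t → (e → e))) combines with [kiv tifn] of type e: type (t → (e → e)).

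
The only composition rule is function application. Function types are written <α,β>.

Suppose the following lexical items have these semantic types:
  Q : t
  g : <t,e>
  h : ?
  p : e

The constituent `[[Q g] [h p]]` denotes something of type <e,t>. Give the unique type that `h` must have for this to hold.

At [[Q g] [h p]] (required: <e,t>): [Q g] is e, which is not a function with range <e,t>; hence [h p] is the functor — type <e,<e,t>>.
At [h p] (required: <e,<e,t>>): p is e, which is not a function with range <e,<e,t>>; hence h is the functor — type <e,<e,<e,t>>>.

<e,<e,<e,t>>>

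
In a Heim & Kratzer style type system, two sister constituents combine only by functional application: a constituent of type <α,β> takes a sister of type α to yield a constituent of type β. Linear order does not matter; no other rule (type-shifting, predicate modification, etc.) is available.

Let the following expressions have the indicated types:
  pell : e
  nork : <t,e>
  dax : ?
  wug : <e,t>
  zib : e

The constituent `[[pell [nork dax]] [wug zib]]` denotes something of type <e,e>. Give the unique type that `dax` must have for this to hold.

For [[pell [nork dax]] [wug zib]] to have type <e,e> with [wug zib] of type t, [pell [nork dax]] must be the function: [pell [nork dax]] : <t,<e,e>>.
For [pell [nork dax]] to have type <t,<e,e>> with pell of type e, [nork dax] must be the function: [nork dax] : <e,<t,<e,e>>>.
For [nork dax] to have type <e,<t,<e,e>>> with nork of type <t,e>, dax must be the function: dax : <<t,e>,<e,<t,<e,e>>>>.

<<t,e>,<e,<t,<e,e>>>>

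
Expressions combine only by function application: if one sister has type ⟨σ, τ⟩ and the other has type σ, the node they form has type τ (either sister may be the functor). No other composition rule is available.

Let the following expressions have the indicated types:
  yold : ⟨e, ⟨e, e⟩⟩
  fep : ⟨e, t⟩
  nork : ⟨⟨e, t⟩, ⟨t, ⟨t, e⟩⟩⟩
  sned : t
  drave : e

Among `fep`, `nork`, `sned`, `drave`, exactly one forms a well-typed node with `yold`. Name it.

drave

fep : ⟨e, t⟩ — neither side's domain matches the other.
nork : ⟨⟨e, t⟩, ⟨t, ⟨t, e⟩⟩⟩ — neither side's domain matches the other.
sned : t — neither side's domain matches the other.
drave — combines: yold : ⟨e, ⟨e, e⟩⟩ takes drave : e as argument, giving ⟨e, e⟩.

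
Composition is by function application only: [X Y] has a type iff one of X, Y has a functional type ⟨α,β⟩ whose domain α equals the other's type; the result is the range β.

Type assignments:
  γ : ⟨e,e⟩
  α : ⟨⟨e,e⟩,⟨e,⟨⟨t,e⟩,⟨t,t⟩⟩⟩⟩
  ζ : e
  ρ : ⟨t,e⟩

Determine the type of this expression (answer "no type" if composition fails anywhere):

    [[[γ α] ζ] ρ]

⟨t,t⟩

[γ α]: ⟨⟨e,e⟩,⟨e,⟨⟨t,e⟩,⟨t,t⟩⟩⟩⟩ applied to ⟨e,e⟩ yields ⟨e,⟨⟨t,e⟩,⟨t,t⟩⟩⟩.
[[γ α] ζ]: ⟨e,⟨⟨t,e⟩,⟨t,t⟩⟩⟩ applied to e yields ⟨⟨t,e⟩,⟨t,t⟩⟩.
[[[γ α] ζ] ρ]: ⟨⟨t,e⟩,⟨t,t⟩⟩ applied to ⟨t,e⟩ yields ⟨t,t⟩.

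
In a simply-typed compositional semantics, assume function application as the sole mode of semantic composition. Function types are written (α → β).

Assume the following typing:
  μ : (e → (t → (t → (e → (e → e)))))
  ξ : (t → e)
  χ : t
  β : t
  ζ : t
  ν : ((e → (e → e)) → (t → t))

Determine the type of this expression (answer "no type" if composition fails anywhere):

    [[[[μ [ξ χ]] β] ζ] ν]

(t → t)

[ξ χ]: functor ξ : (t → e), argument χ : t; result e.
[μ [ξ χ]]: functor μ : (e → (t → (t → (e → (e → e))))), argument [ξ χ] : e; result (t → (t → (e → (e → e)))).
[[μ [ξ χ]] β]: functor [μ [ξ χ]] : (t → (t → (e → (e → e)))), argument β : t; result (t → (e → (e → e))).
[[[μ [ξ χ]] β] ζ]: functor [[μ [ξ χ]] β] : (t → (e → (e → e))), argument ζ : t; result (e → (e → e)).
[[[[μ [ξ χ]] β] ζ] ν]: functor ν : ((e → (e → e)) → (t → t)), argument [[[μ [ξ χ]] β] ζ] : (e → (e → e)); result (t → t).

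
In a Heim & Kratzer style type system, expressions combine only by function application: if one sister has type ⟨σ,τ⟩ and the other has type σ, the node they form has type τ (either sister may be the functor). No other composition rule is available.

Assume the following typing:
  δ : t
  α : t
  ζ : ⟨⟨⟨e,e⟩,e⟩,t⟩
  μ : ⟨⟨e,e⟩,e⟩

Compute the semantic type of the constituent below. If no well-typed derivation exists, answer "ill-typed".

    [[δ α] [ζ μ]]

At [δ α]: neither t nor t can take the other as argument; the node is ill-typed.

ill-typed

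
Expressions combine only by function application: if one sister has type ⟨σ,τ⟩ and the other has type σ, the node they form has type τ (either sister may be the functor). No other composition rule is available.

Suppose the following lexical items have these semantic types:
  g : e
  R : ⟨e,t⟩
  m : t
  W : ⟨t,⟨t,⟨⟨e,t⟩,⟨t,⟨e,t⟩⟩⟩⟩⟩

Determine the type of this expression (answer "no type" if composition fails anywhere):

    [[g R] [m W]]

⟨⟨e,t⟩,⟨t,⟨e,t⟩⟩⟩

[g R]: R is ⟨e,t⟩, g is e; result t.
[m W]: W is ⟨t,⟨t,⟨⟨e,t⟩,⟨t,⟨e,t⟩⟩⟩⟩⟩, m is t; result ⟨t,⟨⟨e,t⟩,⟨t,⟨e,t⟩⟩⟩⟩.
[[g R] [m W]]: [m W] is ⟨t,⟨⟨e,t⟩,⟨t,⟨e,t⟩⟩⟩⟩, [g R] is t; result ⟨⟨e,t⟩,⟨t,⟨e,t⟩⟩⟩.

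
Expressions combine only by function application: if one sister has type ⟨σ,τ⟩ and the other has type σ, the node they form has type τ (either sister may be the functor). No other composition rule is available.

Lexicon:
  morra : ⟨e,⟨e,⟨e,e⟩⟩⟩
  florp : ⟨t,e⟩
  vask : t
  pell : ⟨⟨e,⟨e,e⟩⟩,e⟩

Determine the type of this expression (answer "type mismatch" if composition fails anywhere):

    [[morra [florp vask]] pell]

e

[florp vask] — florp of type ⟨t,e⟩ combines with vask of type t: type e.
[morra [florp vask]] — morra of type ⟨e,⟨e,⟨e,e⟩⟩⟩ combines with [florp vask] of type e: type ⟨e,⟨e,e⟩⟩.
[[morra [florp vask]] pell] — pell of type ⟨⟨e,⟨e,e⟩⟩,e⟩ combines with [morra [florp vask]] of type ⟨e,⟨e,e⟩⟩: type e.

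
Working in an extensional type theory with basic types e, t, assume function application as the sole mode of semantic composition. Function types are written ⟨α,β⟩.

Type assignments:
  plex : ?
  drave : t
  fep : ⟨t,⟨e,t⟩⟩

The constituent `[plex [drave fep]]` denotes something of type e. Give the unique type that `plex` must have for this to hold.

⟨⟨e,t⟩,e⟩

At [plex [drave fep]] (required: e): [drave fep] is ⟨e,t⟩, which is not a function with range e; hence plex is the functor — type ⟨⟨e,t⟩,e⟩.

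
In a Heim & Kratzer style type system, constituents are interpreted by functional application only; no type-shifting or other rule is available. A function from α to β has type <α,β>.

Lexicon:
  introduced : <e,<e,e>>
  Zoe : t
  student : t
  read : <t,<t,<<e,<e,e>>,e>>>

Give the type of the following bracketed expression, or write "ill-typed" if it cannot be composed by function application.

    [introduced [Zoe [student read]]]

e

[student read]: <t,<t,<<e,<e,e>>,e>>> applied to t yields <t,<<e,<e,e>>,e>>.
[Zoe [student read]]: <t,<<e,<e,e>>,e>> applied to t yields <<e,<e,e>>,e>.
[introduced [Zoe [student read]]]: <<e,<e,e>>,e> applied to <e,<e,e>> yields e.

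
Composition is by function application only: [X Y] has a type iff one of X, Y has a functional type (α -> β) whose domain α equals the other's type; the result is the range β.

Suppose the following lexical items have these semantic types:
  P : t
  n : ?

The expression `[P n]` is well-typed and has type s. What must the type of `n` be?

[P n] must have type s. The sister P has type t; that is not a function onto s, so n must be the functor, of type (t -> s).

(t -> s)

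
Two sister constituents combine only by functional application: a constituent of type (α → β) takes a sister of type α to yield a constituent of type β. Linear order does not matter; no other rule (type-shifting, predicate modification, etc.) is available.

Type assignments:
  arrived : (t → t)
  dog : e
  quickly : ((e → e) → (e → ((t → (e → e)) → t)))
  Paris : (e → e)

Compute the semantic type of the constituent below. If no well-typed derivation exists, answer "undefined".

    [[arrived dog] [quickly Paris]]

undefined

[arrived dog]: (t → t) with e — neither is a function whose domain matches the other; composition fails here.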